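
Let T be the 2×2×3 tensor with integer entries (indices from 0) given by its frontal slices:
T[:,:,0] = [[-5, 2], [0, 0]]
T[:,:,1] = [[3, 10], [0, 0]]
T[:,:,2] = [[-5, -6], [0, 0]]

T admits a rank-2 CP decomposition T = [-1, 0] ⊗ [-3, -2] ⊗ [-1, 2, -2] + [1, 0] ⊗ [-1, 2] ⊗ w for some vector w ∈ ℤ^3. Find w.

Subtract the known terms from T to get the rank-1 residual R = [1, 0] ⊗ [-1, 2] ⊗ w, so R[i,j,k] = a[i]·b[j]·w[k]. Pick indices with nonzero a[0]·b[0] = (1)·(-1) = -1. Only the fibre through (0,0,·) is needed: R[0,0,:] = T[0,0,:] − Σₗ aₗ[0]bₗ[0]cₗ = [-5, 3, -5] − (-1)·(-3)·[-1, 2, -2] = [-2, -3, 1]. Then w[k] = R[0,0,k] / -1 for each k, giving w = [-2, -3, 1] / -1 = [2, 3, -1].

w = [2, 3, -1]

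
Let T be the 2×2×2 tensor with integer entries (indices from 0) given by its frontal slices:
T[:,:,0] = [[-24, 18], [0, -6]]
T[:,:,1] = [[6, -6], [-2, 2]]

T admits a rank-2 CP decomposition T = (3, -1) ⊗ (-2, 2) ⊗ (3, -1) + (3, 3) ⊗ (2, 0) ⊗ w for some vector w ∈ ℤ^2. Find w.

w = (-1, 0)

Subtract the known terms from T to get the rank-1 residual R = (3, 3) ⊗ (2, 0) ⊗ w, so R[i,j,k] = a[i]·b[j]·w[k]. Pick indices with nonzero a[0]·b[0] = (3)·(2) = 6. Only the fibre through (0,0,·) is needed: R[0,0,:] = T[0,0,:] − Σₗ aₗ[0]bₗ[0]cₗ = [-24, 6] − (3)·(-2)·(3, -1) = [-6, 0]. Then w[k] = R[0,0,k] / 6 for each k, giving w = [-6, 0] / 6 = (-1, 0).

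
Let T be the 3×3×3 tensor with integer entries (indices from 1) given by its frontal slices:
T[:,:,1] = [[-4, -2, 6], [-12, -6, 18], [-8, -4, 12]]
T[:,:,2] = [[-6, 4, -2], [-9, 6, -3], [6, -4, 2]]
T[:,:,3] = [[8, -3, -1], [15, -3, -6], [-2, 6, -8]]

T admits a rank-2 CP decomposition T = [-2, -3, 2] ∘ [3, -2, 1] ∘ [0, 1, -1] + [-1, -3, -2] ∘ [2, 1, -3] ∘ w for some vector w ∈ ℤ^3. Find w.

Subtract the known terms from T to get the rank-1 residual R = [-1, -3, -2] ∘ [2, 1, -3] ∘ w, so R[i,j,k] = a[i]·b[j]·w[k]. Pick indices with nonzero a[1]·b[1] = (-1)·(2) = -2. Only the fibre through (1,1,·) is needed: R[1,1,:] = T[1,1,:] − Σₗ aₗ[1]bₗ[1]cₗ = [-4, -6, 8] − (-2)·(3)·[0, 1, -1] = [-4, 0, 2]. Then w[k] = R[1,1,k] / -2 for each k, giving w = [-4, 0, 2] / -2 = [2, 0, -1].

w = [2, 0, -1]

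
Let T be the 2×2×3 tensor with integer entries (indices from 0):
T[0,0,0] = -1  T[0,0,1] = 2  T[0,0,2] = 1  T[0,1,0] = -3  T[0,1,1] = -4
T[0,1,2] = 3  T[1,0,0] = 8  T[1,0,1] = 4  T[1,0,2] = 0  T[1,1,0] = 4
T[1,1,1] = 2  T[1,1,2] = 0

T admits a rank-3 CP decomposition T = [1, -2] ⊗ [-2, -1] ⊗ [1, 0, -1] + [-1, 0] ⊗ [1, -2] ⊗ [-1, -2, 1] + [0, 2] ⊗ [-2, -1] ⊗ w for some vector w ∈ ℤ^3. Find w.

Subtract the known terms from T to get the rank-1 residual R = [0, 2] ⊗ [-2, -1] ⊗ w, so R[i,j,k] = a[i]·b[j]·w[k]. Pick indices with nonzero a[1]·b[0] = (2)·(-2) = -4. Only the fibre through (1,0,·) is needed: R[1,0,:] = T[1,0,:] − Σₗ aₗ[1]bₗ[0]cₗ = [8, 4, 0] − (-2)·(-2)·[1, 0, -1] − (0)·(1)·[-1, -2, 1] = [4, 4, 4]. Then w[k] = R[1,0,k] / -4 for each k, giving w = [4, 4, 4] / -4 = [-1, -1, -1].

w = [-1, -1, -1]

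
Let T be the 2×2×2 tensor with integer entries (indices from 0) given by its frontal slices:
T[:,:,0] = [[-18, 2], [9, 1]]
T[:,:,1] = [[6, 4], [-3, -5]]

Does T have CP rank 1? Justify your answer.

No

The mode-1 unfolding of T (rows indexed by i, columns by (j,k) = (0,0), (0,1), (1,0), (1,1)) is [[-18, 6, 2, 4], [9, -3, 1, -5]].
There the 2×2 minor on rows i ∈ {0, 1}, columns (j,k) ∈ {(0,0), (1,0)} is det [[-18, 2], [9, 1]] = -36 ≠ 0, so this unfolding has rank ≥ 2; CP rank is at least every unfolding rank, so rank(T) ≥ 2.
In particular rank(T) ≥ 2 > 1, so T is not rank-1.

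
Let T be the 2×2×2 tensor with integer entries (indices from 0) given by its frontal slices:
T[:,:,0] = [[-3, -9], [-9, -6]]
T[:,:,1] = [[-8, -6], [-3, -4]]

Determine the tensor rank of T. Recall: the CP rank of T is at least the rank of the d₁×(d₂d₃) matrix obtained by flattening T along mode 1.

Lower bound: the mode-2 unfolding of T (rows indexed by j, columns by (i,k) = (0,0), (0,1), (1,0), (1,1)) is [[-3, -8, -9, -3], [-9, -6, -6, -4]].
There the 2×2 minor on rows j ∈ {0, 1}, columns (i,k) ∈ {(0,0), (0,1)} is det [[-3, -8], [-9, -6]] = -54 ≠ 0, so this unfolding has rank ≥ 2; CP rank is at least every unfolding rank, so rank(T) ≥ 2. (Unfolding ranks only ever bound the CP rank from below — rank(T) can be strictly larger than all of them — so the matching upper bound has to come from an explicit 2-term decomposition.)
Upper bound — finding two terms. Write S_k = T[:,:,k] for the frontal slices: S₀ = [[-3, -9], [-9, -6]], S₁ = [[-8, -6], [-3, -4]].
If T = a₁ (x) b₁ (x) c₁ + a₂ (x) b₂ (x) c₂ then each S_k = c₁[k]·a₁b₁ᵀ + c₂[k]·a₂b₂ᵀ. S₀ and S₁ are linearly independent, so a₁b₁ᵀ and a₂b₂ᵀ must span the same plane of matrices: they are the rank-1 matrices of the form x·S₀ + y·S₁.
det(x·S₀ + y·S₁) is −63·x² − 21·xy + 14·y² = (-7)·(3·x + 2·y)(3·x − y), vanishing at (x:y) = (2:-3) and (1:3).
M₁ = 2·S₀ − 3·S₁ = [[18, 0], [-9, 0]] = 9·[2, -1][1, 0]ᵀ and M₂ = S₀ + 3·S₁ = [[-27, -27], [-18, -18]] = (-9)·[3, 2][1, 1]ᵀ, so take a₁ = [2, -1], b₁ = [1, 0], a₂ = [3, 2], b₂ = [1, 1].
Each slice is an integer combination of E₁ = a₁b₁ᵀ and E₂ = a₂b₂ᵀ: S₀ = 3·E₁ − 3·E₂, S₁ = −E₁ − 2·E₂; reading off coefficients, c₁ = [3, -1] and c₂ = [-3, -2].
Hence T = [2, -1] (x) [1, 0] (x) [3, -1] + [3, 2] (x) [1, 1] (x) [-3, -2], so rank(T) ≤ 2.
These bounds meet, so rank(T) = 2.

2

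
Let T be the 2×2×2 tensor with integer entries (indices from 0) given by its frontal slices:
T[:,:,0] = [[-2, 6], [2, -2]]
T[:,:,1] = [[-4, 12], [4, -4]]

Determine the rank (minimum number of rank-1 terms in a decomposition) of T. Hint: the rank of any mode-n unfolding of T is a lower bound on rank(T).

Lower bound: the mode-1 unfolding of T (rows indexed by i, columns by (j,k) = (0,0), (0,1), (1,0), (1,1)) is [[-2, -4, 6, 12], [2, 4, -2, -4]].
There the 2×2 minor on rows i ∈ {0, 1}, columns (j,k) ∈ {(0,0), (1,0)} is det [[-2, 6], [2, -2]] = -8 ≠ 0, so this unfolding has rank ≥ 2; CP rank is at least every unfolding rank, so rank(T) ≥ 2. (Unfolding ranks only ever bound the CP rank from below — rank(T) can be strictly larger than all of them — so the matching upper bound has to come from an explicit 2-term decomposition.)
Upper bound — finding two terms. Every mode-3 slice of T is a multiple of one matrix: T[:,:,k] = c[k]·M with c = (1, 2) and M = [[-2, 6], [2, -2]] (rows indexed by i, columns by j). So it suffices to write M as a sum of two rank-1 matrices.
Splitting M by its rows (i = 0, 1), M = (1, 0)(-2, 6)ᵀ + (0, 1)(2, -2)ᵀ.
Hence T = (1, 0) ⊗ (-2, 6) ⊗ (1, 2) + (0, 1) ⊗ (2, -2) ⊗ (1, 2), so rank(T) ≤ 2.
These bounds meet, so rank(T) = 2.
Check entry T[0,1,0] = 6: (1)·(6)·(1) + (0)·(-2)·(1) = 6.

2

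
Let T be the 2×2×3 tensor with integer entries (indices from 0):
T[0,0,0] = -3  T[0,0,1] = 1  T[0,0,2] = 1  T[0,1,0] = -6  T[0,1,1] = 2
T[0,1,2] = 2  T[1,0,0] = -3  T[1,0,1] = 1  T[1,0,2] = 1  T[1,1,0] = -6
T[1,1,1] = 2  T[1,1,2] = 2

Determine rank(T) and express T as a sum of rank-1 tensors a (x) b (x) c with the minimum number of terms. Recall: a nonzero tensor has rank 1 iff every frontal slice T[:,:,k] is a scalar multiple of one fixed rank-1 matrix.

Lower bound: T ≠ 0 (e.g. T[0,0,0] = -3), so rank(T) ≥ 1.
Upper bound: if T = a (x) b (x) c then every fibre of T is a multiple of the corresponding factor, so read the factors off the fibres through the nonzero entry T[0,0,0] = -3.
The mode-1 fibre T[:,0,0] = [-3, -3] gives a = [1, 1] (primitive direction); the mode-2 fibre T[0,:,0] = [-3, -6] gives b = [1, 2]; then c[k] = T[0,0,k] / (a[0]·b[0]) = [-3, 1, 1] / 1 = [-3, 1, 1].
Expanding [1, 1] (x) [1, 2] (x) [-3, 1, 1] reproduces all 12 entries of T, so T = [1, 1] (x) [1, 2] (x) [-3, 1, 1] and rank(T) ≤ 1.
These bounds meet, so rank(T) = 1.

rank(T) = 1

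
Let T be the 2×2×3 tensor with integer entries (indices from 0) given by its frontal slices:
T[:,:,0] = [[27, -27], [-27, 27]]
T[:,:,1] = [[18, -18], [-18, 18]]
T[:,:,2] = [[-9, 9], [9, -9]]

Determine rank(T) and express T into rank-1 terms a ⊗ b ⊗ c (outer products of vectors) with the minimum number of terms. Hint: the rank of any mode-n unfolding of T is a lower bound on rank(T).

Lower bound: T ≠ 0 (e.g. T[0,0,0] = 27), so rank(T) ≥ 1.
Upper bound: if T = a ⊗ b ⊗ c then every fibre of T is a multiple of the corresponding factor, so read the factors off the fibres through the nonzero entry T[0,0,0] = 27.
The mode-1 fibre T[:,0,0] = [27, -27] gives a = [1, -1] (primitive direction); the mode-2 fibre T[0,:,0] = [27, -27] gives b = [1, -1]; then c[k] = T[0,0,k] / (a[0]·b[0]) = [27, 18, -9] / 1 = [27, 18, -9].
Expanding [1, -1] ⊗ [1, -1] ⊗ [27, 18, -9] reproduces all 12 entries of T, so T = [1, -1] ⊗ [1, -1] ⊗ [27, 18, -9] and rank(T) ≤ 1.
These bounds meet, so rank(T) = 1.

rank(T) = 1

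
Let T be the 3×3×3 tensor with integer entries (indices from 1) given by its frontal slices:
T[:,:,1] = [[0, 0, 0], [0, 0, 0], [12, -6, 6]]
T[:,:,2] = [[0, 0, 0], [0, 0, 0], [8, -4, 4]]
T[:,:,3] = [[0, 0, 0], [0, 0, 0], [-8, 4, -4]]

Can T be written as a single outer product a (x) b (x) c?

Yes

If T = a (x) b (x) c then every fibre of T is a multiple of the corresponding factor, so read the factors off the fibres through the nonzero entry T[3,1,1] = 12.
The mode-1 fibre T[:,1,1] = [0, 0, 12] gives a = [0, 0, 1] (primitive direction); the mode-2 fibre T[3,:,1] = [12, -6, 6] gives b = [2, -1, 1]; then c[k] = T[3,1,k] / (a[3]·b[1]) = [12, 8, -8] / 2 = [6, 4, -4].
Expanding [0, 0, 1] (x) [2, -1, 1] (x) [6, 4, -4] reproduces all 27 entries of T, so T = [0, 0, 1] (x) [2, -1, 1] (x) [6, 4, -4] and rank(T) ≤ 1.
Equivalently every frontal slice T[:,:,k] is c[k] times the rank-1 matrix [0, 0, 1] (x) [2, -1, 1]. So T has rank 1 (it is nonzero).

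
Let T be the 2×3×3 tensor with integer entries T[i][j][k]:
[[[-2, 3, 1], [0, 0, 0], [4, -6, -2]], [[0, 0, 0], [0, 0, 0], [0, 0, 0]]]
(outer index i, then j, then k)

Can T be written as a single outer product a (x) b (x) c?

If T = a (x) b (x) c then every fibre of T is a multiple of the corresponding factor, so read the factors off the fibres through the nonzero entry T[0,0,0] = -2.
The mode-1 fibre T[:,0,0] = [-2, 0] gives a = [1, 0] (primitive direction); the mode-2 fibre T[0,:,0] = [-2, 0, 4] gives b = [1, 0, -2]; then c[k] = T[0,0,k] / (a[0]·b[0]) = [-2, 3, 1] / 1 = [-2, 3, 1].
Expanding [1, 0] (x) [1, 0, -2] (x) [-2, 3, 1] reproduces all 18 entries of T, so T = [1, 0] (x) [1, 0, -2] (x) [-2, 3, 1] and rank(T) ≤ 1.
Equivalently every frontal slice T[:,:,k] is c[k] times the rank-1 matrix [1, 0] (x) [1, 0, -2]. So T has rank 1 (it is nonzero).

Yes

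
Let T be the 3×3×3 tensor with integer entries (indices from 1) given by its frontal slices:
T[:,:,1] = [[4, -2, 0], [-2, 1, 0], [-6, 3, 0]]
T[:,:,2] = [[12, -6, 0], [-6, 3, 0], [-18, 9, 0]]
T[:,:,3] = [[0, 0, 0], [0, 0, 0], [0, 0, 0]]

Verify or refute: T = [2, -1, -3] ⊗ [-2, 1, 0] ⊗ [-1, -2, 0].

No

Reconstruct entry (1,1,2) from the claimed factors: Σₗ aₗ[1]bₗ[1]cₗ[2] = (2)·(-2)·(-2) = 8, but T[1,1,2] = 12. The claim is false.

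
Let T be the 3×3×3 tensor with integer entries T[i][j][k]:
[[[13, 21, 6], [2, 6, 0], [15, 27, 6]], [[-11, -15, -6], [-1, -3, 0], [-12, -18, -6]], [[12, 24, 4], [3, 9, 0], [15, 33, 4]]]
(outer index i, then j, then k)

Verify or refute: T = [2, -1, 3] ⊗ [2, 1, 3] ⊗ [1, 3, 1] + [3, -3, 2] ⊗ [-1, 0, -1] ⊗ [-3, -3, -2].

Reconstruct entry (0,0,2) from the claimed factors: Σₗ aₗ[0]bₗ[0]cₗ[2] = (2)·(2)·(1) + (3)·(-1)·(-2) = 10, but T[0,0,2] = 6. The claim is false.

No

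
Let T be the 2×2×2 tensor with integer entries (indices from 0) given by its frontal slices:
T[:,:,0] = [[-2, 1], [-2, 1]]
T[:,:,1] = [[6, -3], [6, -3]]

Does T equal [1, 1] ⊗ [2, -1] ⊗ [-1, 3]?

Yes

Reconstruct entrywise from the claimed factors. For example, T[1,1,0] = 1 and Σₗ aₗ[1]bₗ[1]cₗ[0] = (1)·(-1)·(-1) = 1; checking all 8 entries, every one matches. The claim holds.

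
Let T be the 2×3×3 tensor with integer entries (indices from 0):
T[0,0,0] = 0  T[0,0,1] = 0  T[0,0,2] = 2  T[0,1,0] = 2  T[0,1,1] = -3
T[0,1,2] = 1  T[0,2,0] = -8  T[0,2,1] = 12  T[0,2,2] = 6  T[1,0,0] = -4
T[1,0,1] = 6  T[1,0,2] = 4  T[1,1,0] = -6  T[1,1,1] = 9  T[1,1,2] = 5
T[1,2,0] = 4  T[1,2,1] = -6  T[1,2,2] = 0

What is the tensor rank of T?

2

Lower bound: the mode-1 unfolding of T (rows indexed by i, columns by (j,k) = (0,0), (0,1), (0,2), (1,0), (1,1), (1,2), (2,0), (2,1), (2,2)) is [[0, 0, 2, 2, -3, 1, -8, 12, 6], [-4, 6, 4, -6, 9, 5, 4, -6, 0]].
There the 2×2 minor on rows i ∈ {0, 1}, columns (j,k) ∈ {(0,0), (0,2)} is det [[0, 2], [-4, 4]] = 8 ≠ 0, so this unfolding has rank ≥ 2; CP rank is at least every unfolding rank, so rank(T) ≥ 2. (Unfolding ranks only ever bound the CP rank from below — rank(T) can be strictly larger than all of them — so the matching upper bound has to come from an explicit 2-term decomposition.)
Upper bound — finding two terms. Write S_k = T[:,:,k] for the frontal slices: S₀ = [[0, 2, -8], [-4, -6, 4]], S₁ = [[0, -3, 12], [6, 9, -6]], S₂ = [[2, 1, 6], [4, 5, 0]].
If T = a₁ ⊗ b₁ ⊗ c₁ + a₂ ⊗ b₂ ⊗ c₂ then each S_k = c₁[k]·a₁b₁ᵀ + c₂[k]·a₂b₂ᵀ. S₀ and S₂ are linearly independent, so a₁b₁ᵀ and a₂b₂ᵀ must span the same plane of matrices: they are the rank-1 matrices of the form x·S₀ + y·S₂.
The 2×2 minor of x·S₀ + y·S₂ on rows {0,1}, columns {0,1} is 8·x² − 16·xy + 6·y² = 2·(2·x − 3·y)(2·x − y), vanishing at (x:y) = (3:2) and (1:2).
M₁ = 3·S₀ + 2·S₂ = [[4, 8, -12], [-4, -8, 12]] = 4·[1, -1][1, 2, -3]ᵀ and M₂ = S₀ + 2·S₂ = [[4, 4, 4], [4, 4, 4]] = 4·[1, 1][1, 1, 1]ᵀ, so take a₁ = [1, -1], b₁ = [1, 2, -3], a₂ = [1, 1], b₂ = [1, 1, 1].
Each slice is an integer combination of E₁ = a₁b₁ᵀ and E₂ = a₂b₂ᵀ: S₀ = 2·E₁ − 2·E₂, S₁ = −3·E₁ + 3·E₂, S₂ = −E₁ + 3·E₂; reading off coefficients, c₁ = [2, -3, -1] and c₂ = [-2, 3, 3].
Hence T = [1, -1] ⊗ [1, 2, -3] ⊗ [2, -3, -1] + [1, 1] ⊗ [1, 1, 1] ⊗ [-2, 3, 3], so rank(T) ≤ 2.
These bounds meet, so rank(T) = 2.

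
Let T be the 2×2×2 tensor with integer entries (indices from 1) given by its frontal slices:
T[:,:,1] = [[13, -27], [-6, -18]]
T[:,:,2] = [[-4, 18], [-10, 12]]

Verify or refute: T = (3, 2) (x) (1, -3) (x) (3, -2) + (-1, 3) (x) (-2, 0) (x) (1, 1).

No

Reconstruct entry (1,1,1) from the claimed factors: Σₗ aₗ[1]bₗ[1]cₗ[1] = (3)·(1)·(3) + (-1)·(-2)·(1) = 11, but T[1,1,1] = 13. The claim is false.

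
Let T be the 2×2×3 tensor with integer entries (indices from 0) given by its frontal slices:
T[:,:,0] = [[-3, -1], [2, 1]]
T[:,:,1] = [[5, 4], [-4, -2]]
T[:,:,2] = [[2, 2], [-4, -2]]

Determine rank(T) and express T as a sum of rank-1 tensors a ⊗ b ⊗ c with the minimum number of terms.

rank(T) = 3

Lower bound: the mode-3 unfolding of T (rows indexed by k, columns by (i,j) = (0,0), (0,1), (1,0), (1,1)) is [[-3, -1, 2, 1], [5, 4, -4, -2], [2, 2, -4, -2]].
There the 3×3 minor on rows k ∈ {0, 1, 2}, columns (i,j) ∈ {(0,0), (0,1), (1,0)} is det [[-3, -1, 2], [5, 4, -4], [2, 2, -4]] = 16 ≠ 0, so this unfolding has rank ≥ 3; CP rank is at least every unfolding rank, so rank(T) ≥ 3. (Flattening ranks never certify an upper bound on CP rank; for that we must actually write T with 3 rank-1 terms.)
Upper bound: T is a sum of 3 rank-1 terms, T = [1, -1] ⊗ [2, 1] ⊗ [-1, 2, 2] + [1, 0] ⊗ [1, 0] ⊗ [-1, -1, -2] + [1, 0] ⊗ [1, 1] ⊗ [0, 2, 0] (one valid choice — decompositions are not unique — normalised so each a, b is primitive with positive first nonzero entry; check it by expanding all entries), so rank(T) ≤ 3.
These bounds meet, so rank(T) = 3.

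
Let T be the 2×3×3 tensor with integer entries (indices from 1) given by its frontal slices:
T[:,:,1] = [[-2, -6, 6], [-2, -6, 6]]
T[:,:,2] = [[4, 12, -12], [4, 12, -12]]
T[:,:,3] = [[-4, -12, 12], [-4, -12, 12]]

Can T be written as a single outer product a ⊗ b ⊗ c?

Yes

If T = a ⊗ b ⊗ c then every fibre of T is a multiple of the corresponding factor, so read the factors off the fibres through the nonzero entry T[1,1,1] = -2.
The mode-1 fibre T[:,1,1] = [-2, -2] gives a = [1, 1] (primitive direction); the mode-2 fibre T[1,:,1] = [-2, -6, 6] gives b = [1, 3, -3]; then c[k] = T[1,1,k] / (a[1]·b[1]) = [-2, 4, -4] / 1 = [-2, 4, -4].
Expanding [1, 1] ⊗ [1, 3, -3] ⊗ [-2, 4, -4] reproduces all 18 entries of T, so T = [1, 1] ⊗ [1, 3, -3] ⊗ [-2, 4, -4] and rank(T) ≤ 1.
Equivalently every frontal slice T[:,:,k] is c[k] times the rank-1 matrix [1, 1] ⊗ [1, 3, -3]. So T has rank 1 (it is nonzero).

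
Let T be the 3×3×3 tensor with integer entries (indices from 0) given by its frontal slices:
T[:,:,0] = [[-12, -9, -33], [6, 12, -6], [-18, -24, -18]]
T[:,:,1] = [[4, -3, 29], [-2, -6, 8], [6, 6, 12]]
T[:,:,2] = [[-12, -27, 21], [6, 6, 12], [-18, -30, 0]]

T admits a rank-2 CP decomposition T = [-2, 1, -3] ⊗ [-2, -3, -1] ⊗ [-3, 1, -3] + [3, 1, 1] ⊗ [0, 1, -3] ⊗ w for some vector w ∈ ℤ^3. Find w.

Subtract the known terms from T to get the rank-1 residual R = [3, 1, 1] ⊗ [0, 1, -3] ⊗ w, so R[i,j,k] = a[i]·b[j]·w[k]. Pick indices with nonzero a[0]·b[1] = (3)·(1) = 3. Only the fibre through (0,1,·) is needed: R[0,1,:] = T[0,1,:] − Σₗ aₗ[0]bₗ[1]cₗ = [-9, -3, -27] − (-2)·(-3)·[-3, 1, -3] = [9, -9, -9]. Then w[k] = R[0,1,k] / 3 for each k, giving w = [9, -9, -9] / 3 = [3, -3, -3].

w = [3, -3, -3]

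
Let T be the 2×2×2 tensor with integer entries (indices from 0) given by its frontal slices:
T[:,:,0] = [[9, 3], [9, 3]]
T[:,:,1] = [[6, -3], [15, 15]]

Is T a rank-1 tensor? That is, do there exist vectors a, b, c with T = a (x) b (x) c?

The mode-2 unfolding of T (rows indexed by j, columns by (i,k) = (0,0), (0,1), (1,0), (1,1)) is [[9, 6, 9, 15], [3, -3, 3, 15]].
There the 2×2 minor on rows j ∈ {0, 1}, columns (i,k) ∈ {(0,0), (0,1)} is det [[9, 6], [3, -3]] = -45 ≠ 0, so this unfolding has rank ≥ 2; CP rank is at least every unfolding rank, so rank(T) ≥ 2.
In particular rank(T) ≥ 2 > 1, so T is not rank-1.

No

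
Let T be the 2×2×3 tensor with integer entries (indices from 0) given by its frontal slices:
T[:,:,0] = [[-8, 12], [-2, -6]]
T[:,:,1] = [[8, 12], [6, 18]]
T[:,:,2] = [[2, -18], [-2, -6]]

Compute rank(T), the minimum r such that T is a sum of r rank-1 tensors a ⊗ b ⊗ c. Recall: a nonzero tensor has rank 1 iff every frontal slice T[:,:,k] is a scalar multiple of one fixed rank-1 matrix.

Lower bound: in the mode-3 unfolding of T (rows indexed by k, columns by (i,j)) the 2×2 minor on rows k ∈ {0, 1}, columns (i,j) ∈ {(0,0), (0,1)} is det [[-8, 12], [8, 12]] = -192 ≠ 0, so that unfolding has rank ≥ 2 and hence rank(T) ≥ 2 (CP rank is at least every unfolding rank, though it can be larger).
Upper bound: with S_k = T[:,:,k], the two rank-1 terms a₁b₁ᵀ, a₂b₂ᵀ are the rank-1 members of the pencil x·S₀ + y·S₁.
det(x·S₀ + y·S₁) is 72·x² − 240·xy + 72·y² = 24·(x − 3·y)(3·x − y), vanishing at (x:y) = (3:1) and (1:3).
M₁ = 3·S₀ + S₁ = [[-16, 48], [0, 0]] = (-16)·[1, 0][1, -3]ᵀ and M₂ = S₀ + 3·S₁ = [[16, 48], [16, 48]] = 16·[1, 1][1, 3]ᵀ, so take a₁ = [1, 0], b₁ = [1, -3], a₂ = [1, 1], b₂ = [1, 3].
Each slice is an integer combination of E₁ = a₁b₁ᵀ and E₂ = a₂b₂ᵀ: S₀ = −6·E₁ − 2·E₂, S₁ = 2·E₁ + 6·E₂, S₂ = 4·E₁ − 2·E₂; reading off coefficients, c₁ = [-6, 2, 4] and c₂ = [-2, 6, -2].
Hence T = [1, 0] ⊗ [1, -3] ⊗ [-6, 2, 4] + [1, 1] ⊗ [1, 3] ⊗ [-2, 6, -2], so rank(T) ≤ 2.
These bounds meet, so rank(T) = 2.

2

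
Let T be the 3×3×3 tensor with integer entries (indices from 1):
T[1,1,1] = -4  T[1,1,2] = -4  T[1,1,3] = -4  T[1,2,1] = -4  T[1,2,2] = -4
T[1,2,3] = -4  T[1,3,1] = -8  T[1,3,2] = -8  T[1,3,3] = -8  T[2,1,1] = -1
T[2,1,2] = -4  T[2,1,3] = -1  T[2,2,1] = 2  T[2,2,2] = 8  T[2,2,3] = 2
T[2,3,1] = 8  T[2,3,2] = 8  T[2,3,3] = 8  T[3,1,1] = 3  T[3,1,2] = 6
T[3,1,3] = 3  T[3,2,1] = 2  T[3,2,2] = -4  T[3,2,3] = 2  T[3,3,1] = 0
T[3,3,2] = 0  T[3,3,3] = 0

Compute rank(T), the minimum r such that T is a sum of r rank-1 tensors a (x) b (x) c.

Lower bound: in the mode-1 unfolding of T (rows indexed by i, columns by (j,k)) the 3×3 minor on rows i ∈ {1, 2, 3}, columns (j,k) ∈ {(1,1), (1,2), (2,1)} is det [[-4, -4, -4], [-1, -4, 2], [3, 6, 2]] = 24 ≠ 0, so that unfolding has rank ≥ 3 and hence rank(T) ≥ 3 (CP rank is at least every unfolding rank, though it can be larger).
Upper bound: T is a sum of 3 rank-1 terms, T = [0, 1, -1] (x) [1, -2, 0] (x) [1, -2, 1] + [1, -1, 0] (x) [0, 1, 2] (x) [-4, -4, -4] + [2, 1, -2] (x) [1, 0, 0] (x) [-2, -2, -2] (one valid choice — decompositions are not unique — normalised so each a, b is primitive with positive first nonzero entry; check it by expanding all entries), so rank(T) ≤ 3.
These bounds meet, so rank(T) = 3.

3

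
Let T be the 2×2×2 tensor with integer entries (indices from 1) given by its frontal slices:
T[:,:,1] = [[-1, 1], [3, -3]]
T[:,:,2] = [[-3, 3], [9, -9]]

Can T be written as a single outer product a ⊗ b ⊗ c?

Yes

The mode-1 fibre T[:,1,1] = [-1, 3] gives a = [1, -3] (primitive direction); the mode-2 fibre T[1,:,1] = [-1, 1] gives b = [1, -1]; then c[k] = T[1,1,k] / (a[1]·b[1]) = [-1, -3] / 1 = [-1, -3].
Expanding [1, -3] ⊗ [1, -1] ⊗ [-1, -3] reproduces all 8 entries of T, so T = [1, -3] ⊗ [1, -1] ⊗ [-1, -3] and rank(T) ≤ 1.
Equivalently every frontal slice T[:,:,k] is c[k] times the rank-1 matrix [1, -3] ⊗ [1, -1]. So T has rank 1 (it is nonzero).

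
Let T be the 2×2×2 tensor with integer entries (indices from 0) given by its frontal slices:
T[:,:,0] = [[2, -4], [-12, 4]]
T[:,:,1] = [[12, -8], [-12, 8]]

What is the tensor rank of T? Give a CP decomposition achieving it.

Lower bound: the mode-3 unfolding of T (rows indexed by k, columns by (i,j) = (0,0), (0,1), (1,0), (1,1)) is [[2, -4, -12, 4], [12, -8, -12, 8]].
There the 2×2 minor on rows k ∈ {0, 1}, columns (i,j) ∈ {(0,0), (0,1)} is det [[2, -4], [12, -8]] = 32 ≠ 0, so this unfolding has rank ≥ 2; CP rank is at least every unfolding rank, so rank(T) ≥ 2. (Flattening ranks never certify an upper bound on CP rank; for that we must actually write T with 2 rank-1 terms.)
Upper bound — finding two terms. Write S_k = T[:,:,k] for the frontal slices: S₀ = [[2, -4], [-12, 4]], S₁ = [[12, -8], [-12, 8]].
If T = a₁ (x) b₁ (x) c₁ + a₂ (x) b₂ (x) c₂ then each S_k = c₁[k]·a₁b₁ᵀ + c₂[k]·a₂b₂ᵀ. S₀ and S₁ are linearly independent, so a₁b₁ᵀ and a₂b₂ᵀ must span the same plane of matrices: they are the rank-1 matrices of the form x·S₀ + y·S₁.
det(x·S₀ + y·S₁) is −40·x² − 80·xy = (-40)·(x + 2·y)(x), vanishing at (x:y) = (2:-1) and (0:1).
M₁ = 2·S₀ − S₁ = [[-8, 0], [-12, 0]] = (-4)·(2, 3)(1, 0)ᵀ and M₂ = S₁ = [[12, -8], [-12, 8]] = 4·(1, -1)(3, -2)ᵀ, so take a₁ = (2, 3), b₁ = (1, 0), a₂ = (1, -1), b₂ = (3, -2).
Each slice is an integer combination of E₁ = a₁b₁ᵀ and E₂ = a₂b₂ᵀ: S₀ = −2·E₁ + 2·E₂, S₁ = 4·E₂; reading off coefficients, c₁ = (-2, 0) and c₂ = (2, 4).
Hence T = (2, 3) (x) (1, 0) (x) (-2, 0) + (1, -1) (x) (3, -2) (x) (2, 4), so rank(T) ≤ 2.
These bounds meet, so rank(T) = 2.

rank(T) = 2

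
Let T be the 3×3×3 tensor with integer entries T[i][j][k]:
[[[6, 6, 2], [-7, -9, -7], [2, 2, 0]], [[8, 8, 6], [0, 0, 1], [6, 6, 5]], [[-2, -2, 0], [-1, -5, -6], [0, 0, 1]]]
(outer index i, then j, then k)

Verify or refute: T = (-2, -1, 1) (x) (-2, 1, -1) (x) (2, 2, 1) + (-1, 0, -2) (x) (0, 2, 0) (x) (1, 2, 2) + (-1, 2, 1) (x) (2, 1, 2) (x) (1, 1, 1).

Yes

Reconstruct entrywise from the claimed factors. For example, T[0,1,1] = -9 and Σₗ aₗ[0]bₗ[1]cₗ[1] = (-2)·(1)·(2) + (-1)·(2)·(2) + (-1)·(1)·(1) = -9; checking all 27 entries, every one matches. The claim holds.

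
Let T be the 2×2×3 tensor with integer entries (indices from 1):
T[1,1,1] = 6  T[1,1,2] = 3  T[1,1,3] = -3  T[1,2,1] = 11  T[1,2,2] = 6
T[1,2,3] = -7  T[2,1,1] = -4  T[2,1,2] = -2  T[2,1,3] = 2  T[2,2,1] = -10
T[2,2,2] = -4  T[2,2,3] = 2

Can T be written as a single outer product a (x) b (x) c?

No

The mode-3 unfolding of T (rows indexed by k, columns by (i,j) = (1,1), (1,2), (2,1), (2,2)) is [[6, 11, -4, -10], [3, 6, -2, -4], [-3, -7, 2, 2]].
There the 2×2 minor on rows k ∈ {1, 2}, columns (i,j) ∈ {(1,1), (1,2)} is det [[6, 11], [3, 6]] = 3 ≠ 0, so this unfolding has rank ≥ 2; CP rank is at least every unfolding rank, so rank(T) ≥ 2.
In particular rank(T) ≥ 2 > 1, so T is not rank-1.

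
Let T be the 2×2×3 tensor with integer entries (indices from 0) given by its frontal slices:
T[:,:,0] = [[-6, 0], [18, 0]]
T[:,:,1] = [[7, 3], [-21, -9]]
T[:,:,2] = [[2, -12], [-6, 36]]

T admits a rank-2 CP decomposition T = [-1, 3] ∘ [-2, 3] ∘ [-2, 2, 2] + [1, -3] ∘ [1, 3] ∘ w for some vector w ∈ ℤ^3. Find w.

w = [-2, 3, -2]

Subtract the known terms from T to get the rank-1 residual R = [1, -3] ∘ [1, 3] ∘ w, so R[i,j,k] = a[i]·b[j]·w[k]. Pick indices with nonzero a[0]·b[0] = (1)·(1) = 1. Only the fibre through (0,0,·) is needed: R[0,0,:] = T[0,0,:] − Σₗ aₗ[0]bₗ[0]cₗ = [-6, 7, 2] − (-1)·(-2)·[-2, 2, 2] = [-2, 3, -2]. Then w[k] = R[0,0,k] / 1 for each k, giving w = [-2, 3, -2] / 1 = [-2, 3, -2].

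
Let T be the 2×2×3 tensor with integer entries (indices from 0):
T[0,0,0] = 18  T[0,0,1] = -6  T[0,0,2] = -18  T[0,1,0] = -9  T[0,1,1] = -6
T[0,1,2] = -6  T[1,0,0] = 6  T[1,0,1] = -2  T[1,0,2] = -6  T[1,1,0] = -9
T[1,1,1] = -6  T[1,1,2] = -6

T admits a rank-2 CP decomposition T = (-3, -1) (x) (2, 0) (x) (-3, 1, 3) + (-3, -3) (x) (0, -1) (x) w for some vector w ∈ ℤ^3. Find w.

w = (-3, -2, -2)

Subtract the known terms from T to get the rank-1 residual R = (-3, -3) (x) (0, -1) (x) w, so R[i,j,k] = a[i]·b[j]·w[k]. Pick indices with nonzero a[0]·b[1] = (-3)·(-1) = 3. Only the fibre through (0,1,·) is needed: R[0,1,:] = T[0,1,:] − Σₗ aₗ[0]bₗ[1]cₗ = [-9, -6, -6] − (-3)·(0)·(-3, 1, 3) = [-9, -6, -6]. Then w[k] = R[0,1,k] / 3 for each k, giving w = [-9, -6, -6] / 3 = (-3, -2, -2).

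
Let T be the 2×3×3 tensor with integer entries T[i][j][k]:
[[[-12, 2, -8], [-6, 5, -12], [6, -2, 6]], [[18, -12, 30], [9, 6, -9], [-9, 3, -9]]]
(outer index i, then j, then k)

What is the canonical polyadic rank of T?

Lower bound: the mode-2 unfolding of T (rows indexed by j, columns by (i,k) = (0,0), (0,1), (0,2), (1,0), (1,1), (1,2)) is [[-12, 2, -8, 18, -12, 30], [-6, 5, -12, 9, 6, -9], [6, -2, 6, -9, 3, -9]].
There the 2×2 minor on rows j ∈ {0, 1}, columns (i,k) ∈ {(0,0), (0,1)} is det [[-12, 2], [-6, 5]] = -48 ≠ 0, so this unfolding has rank ≥ 2; CP rank is at least every unfolding rank, so rank(T) ≥ 2. (Unfolding ranks only ever bound the CP rank from below — rank(T) can be strictly larger than all of them — so the matching upper bound has to come from an explicit 2-term decomposition.)
Upper bound — finding two terms. Write S_k = T[:,:,k] for the frontal slices: S₀ = [[-12, -6, 6], [18, 9, -9]], S₁ = [[2, 5, -2], [-12, 6, 3]], S₂ = [[-8, -12, 6], [30, -9, -9]].
If T = a₁ (x) b₁ (x) c₁ + a₂ (x) b₂ (x) c₂ then each S_k = c₁[k]·a₁b₁ᵀ + c₂[k]·a₂b₂ᵀ. S₀ and S₁ are linearly independent, so a₁b₁ᵀ and a₂b₂ᵀ must span the same plane of matrices: they are the rank-1 matrices of the form x·S₀ + y·S₁.
The 2×2 minor of x·S₀ + y·S₁ on rows {0,1}, columns {0,1} is −216·xy + 72·y² = (-72)·(3·x − y)(y), vanishing at (x:y) = (1:3) and (1:0).
M₁ = S₀ + 3·S₁ = [[-6, 9, 0], [-18, 27, 0]] = (-3)·(1, 3)(2, -3, 0)ᵀ and M₂ = S₀ = [[-12, -6, 6], [18, 9, -9]] = (-3)·(2, -3)(2, 1, -1)ᵀ, so take a₁ = (1, 3), b₁ = (2, -3, 0), a₂ = (2, -3), b₂ = (2, 1, -1).
Each slice is an integer combination of E₁ = a₁b₁ᵀ and E₂ = a₂b₂ᵀ: S₀ = −3·E₂, S₁ = −E₁ + E₂, S₂ = 2·E₁ − 3·E₂; reading off coefficients, c₁ = (0, -1, 2) and c₂ = (-3, 1, -3).
Hence T = (1, 3) (x) (2, -3, 0) (x) (0, -1, 2) + (2, -3) (x) (2, 1, -1) (x) (-3, 1, -3), so rank(T) ≤ 2.
These bounds meet, so rank(T) = 2.

2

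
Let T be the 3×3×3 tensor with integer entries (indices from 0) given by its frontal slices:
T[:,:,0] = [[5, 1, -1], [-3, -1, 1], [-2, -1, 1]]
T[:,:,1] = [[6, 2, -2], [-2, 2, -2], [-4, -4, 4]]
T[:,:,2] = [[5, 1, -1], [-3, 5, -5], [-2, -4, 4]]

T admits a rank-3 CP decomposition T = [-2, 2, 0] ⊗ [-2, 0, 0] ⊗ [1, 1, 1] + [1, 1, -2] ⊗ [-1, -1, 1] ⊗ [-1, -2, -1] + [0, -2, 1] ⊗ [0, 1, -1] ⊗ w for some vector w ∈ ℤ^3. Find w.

Subtract the known terms from T to get the rank-1 residual R = [0, -2, 1] ⊗ [0, 1, -1] ⊗ w, so R[i,j,k] = a[i]·b[j]·w[k]. Pick indices with nonzero a[1]·b[1] = (-2)·(1) = -2. Only the fibre through (1,1,·) is needed: R[1,1,:] = T[1,1,:] − Σₗ aₗ[1]bₗ[1]cₗ = [-1, 2, 5] − (2)·(0)·[1, 1, 1] − (1)·(-1)·[-1, -2, -1] = [-2, 0, 4]. Then w[k] = R[1,1,k] / -2 for each k, giving w = [-2, 0, 4] / -2 = [1, 0, -2].

w = [1, 0, -2]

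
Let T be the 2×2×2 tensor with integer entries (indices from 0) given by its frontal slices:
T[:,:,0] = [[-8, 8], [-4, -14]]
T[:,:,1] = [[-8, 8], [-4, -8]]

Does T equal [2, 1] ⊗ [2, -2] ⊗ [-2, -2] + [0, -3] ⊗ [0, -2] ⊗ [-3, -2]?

Reconstruct entrywise from the claimed factors. For example, T[0,1,0] = 8 and Σₗ aₗ[0]bₗ[1]cₗ[0] = (2)·(-2)·(-2) + (0)·(-2)·(-3) = 8; checking all 8 entries, every one matches. The claim holds.

Yes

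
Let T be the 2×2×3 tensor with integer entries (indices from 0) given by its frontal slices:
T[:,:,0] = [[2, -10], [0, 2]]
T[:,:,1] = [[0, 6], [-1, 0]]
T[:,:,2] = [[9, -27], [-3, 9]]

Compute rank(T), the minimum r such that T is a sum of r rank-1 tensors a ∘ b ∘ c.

2

Lower bound: in the mode-3 unfolding of T (rows indexed by k, columns by (i,j)) the 2×2 minor on rows k ∈ {0, 1}, columns (i,j) ∈ {(0,0), (0,1)} is det [[2, -10], [0, 6]] = 12 ≠ 0, so that unfolding has rank ≥ 2 and hence rank(T) ≥ 2 (CP rank is at least every unfolding rank, though it can be larger).
Upper bound: with S_k = T[:,:,k], the two rank-1 terms a₁b₁ᵀ, a₂b₂ᵀ are the rank-1 members of the pencil x·S₀ + y·S₁.
det(x·S₀ + y·S₁) is 4·x² − 10·xy + 6·y² = 2·(2·x − 3·y)(x − y), vanishing at (x:y) = (3:2) and (1:1).
M₁ = 3·S₀ + 2·S₁ = [[6, -18], [-2, 6]] = 2·[3, -1][1, -3]ᵀ and M₂ = S₀ + S₁ = [[2, -4], [-1, 2]] = [2, -1][1, -2]ᵀ, so take a₁ = [3, -1], b₁ = [1, -3], a₂ = [2, -1], b₂ = [1, -2].
Each slice is an integer combination of E₁ = a₁b₁ᵀ and E₂ = a₂b₂ᵀ: S₀ = 2·E₁ − 2·E₂, S₁ = −2·E₁ + 3·E₂, S₂ = 3·E₁; reading off coefficients, c₁ = [2, -2, 3] and c₂ = [-2, 3, 0].
Hence T = [3, -1] ∘ [1, -3] ∘ [2, -2, 3] + [2, -1] ∘ [1, -2] ∘ [-2, 3, 0], so rank(T) ≤ 2.
These bounds meet, so rank(T) = 2.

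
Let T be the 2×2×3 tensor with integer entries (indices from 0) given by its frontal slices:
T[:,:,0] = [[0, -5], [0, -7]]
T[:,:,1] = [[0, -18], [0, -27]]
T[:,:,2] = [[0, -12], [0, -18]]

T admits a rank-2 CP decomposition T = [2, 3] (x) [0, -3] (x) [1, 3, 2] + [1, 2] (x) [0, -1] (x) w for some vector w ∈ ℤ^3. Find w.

Subtract the known terms from T to get the rank-1 residual R = [1, 2] (x) [0, -1] (x) w, so R[i,j,k] = a[i]·b[j]·w[k]. Pick indices with nonzero a[0]·b[1] = (1)·(-1) = -1. Only the fibre through (0,1,·) is needed: R[0,1,:] = T[0,1,:] − Σₗ aₗ[0]bₗ[1]cₗ = [-5, -18, -12] − (2)·(-3)·[1, 3, 2] = [1, 0, 0]. Then w[k] = R[0,1,k] / -1 for each k, giving w = [1, 0, 0] / -1 = [-1, 0, 0].

w = [-1, 0, 0]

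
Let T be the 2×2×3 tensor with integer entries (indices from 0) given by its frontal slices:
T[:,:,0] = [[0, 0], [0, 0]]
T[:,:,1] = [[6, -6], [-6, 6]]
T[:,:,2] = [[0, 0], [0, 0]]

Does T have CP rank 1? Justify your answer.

Yes

If T = a ⊗ b ⊗ c then every fibre of T is a multiple of the corresponding factor, so read the factors off the fibres through the nonzero entry T[0,0,1] = 6.
The mode-1 fibre T[:,0,1] = [6, -6] gives a = [1, -1] (primitive direction); the mode-2 fibre T[0,:,1] = [6, -6] gives b = [1, -1]; then c[k] = T[0,0,k] / (a[0]·b[0]) = [0, 6, 0] / 1 = [0, 6, 0].
Expanding [1, -1] ⊗ [1, -1] ⊗ [0, 6, 0] reproduces all 12 entries of T, so T = [1, -1] ⊗ [1, -1] ⊗ [0, 6, 0] and rank(T) ≤ 1.
Equivalently every frontal slice T[:,:,k] is c[k] times the rank-1 matrix [1, -1] ⊗ [1, -1]. So T has rank 1 (it is nonzero).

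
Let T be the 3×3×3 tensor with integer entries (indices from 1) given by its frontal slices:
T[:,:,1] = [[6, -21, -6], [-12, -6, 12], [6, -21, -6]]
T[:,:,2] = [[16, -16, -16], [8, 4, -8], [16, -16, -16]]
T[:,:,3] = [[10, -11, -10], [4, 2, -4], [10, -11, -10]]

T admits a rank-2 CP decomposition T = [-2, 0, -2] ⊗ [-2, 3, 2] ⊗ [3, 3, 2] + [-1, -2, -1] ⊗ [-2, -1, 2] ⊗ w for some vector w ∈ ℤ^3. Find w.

w = [-3, 2, 1]

Subtract the known terms from T to get the rank-1 residual R = [-1, -2, -1] ⊗ [-2, -1, 2] ⊗ w, so R[i,j,k] = a[i]·b[j]·w[k]. Pick indices with nonzero a[1]·b[1] = (-1)·(-2) = 2. Only the fibre through (1,1,·) is needed: R[1,1,:] = T[1,1,:] − Σₗ aₗ[1]bₗ[1]cₗ = [6, 16, 10] − (-2)·(-2)·[3, 3, 2] = [-6, 4, 2]. Then w[k] = R[1,1,k] / 2 for each k, giving w = [-6, 4, 2] / 2 = [-3, 2, 1].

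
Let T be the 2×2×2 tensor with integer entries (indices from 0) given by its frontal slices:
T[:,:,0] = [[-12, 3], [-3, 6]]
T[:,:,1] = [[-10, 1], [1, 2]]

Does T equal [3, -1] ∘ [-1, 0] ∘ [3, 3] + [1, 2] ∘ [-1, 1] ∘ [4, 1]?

No

Reconstruct entry (0,0,0) from the claimed factors: Σₗ aₗ[0]bₗ[0]cₗ[0] = (3)·(-1)·(3) + (1)·(-1)·(4) = -13, but T[0,0,0] = -12. The claim is false.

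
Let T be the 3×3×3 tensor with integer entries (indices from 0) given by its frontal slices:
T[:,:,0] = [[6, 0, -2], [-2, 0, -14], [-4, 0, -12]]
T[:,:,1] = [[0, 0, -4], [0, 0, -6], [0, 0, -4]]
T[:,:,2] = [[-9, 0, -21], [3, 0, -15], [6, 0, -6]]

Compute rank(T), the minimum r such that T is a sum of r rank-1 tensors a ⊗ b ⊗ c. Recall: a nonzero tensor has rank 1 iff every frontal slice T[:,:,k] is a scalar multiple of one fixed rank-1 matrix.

Lower bound: the mode-1 unfolding of T (rows indexed by i, columns by (j,k) = (0,0), (0,1), (0,2), (1,0), (1,1), (1,2), (2,0), (2,1), (2,2)) is [[6, 0, -9, 0, 0, 0, -2, -4, -21], [-2, 0, 3, 0, 0, 0, -14, -6, -15], [-4, 0, 6, 0, 0, 0, -12, -4, -6]].
There the 2×2 minor on rows i ∈ {0, 1}, columns (j,k) ∈ {(0,0), (2,0)} is det [[6, -2], [-2, -14]] = -88 ≠ 0, so this unfolding has rank ≥ 2; CP rank is at least every unfolding rank, so rank(T) ≥ 2. (Unfolding ranks only ever bound the CP rank from below — rank(T) can be strictly larger than all of them — so the matching upper bound has to come from an explicit 2-term decomposition.)
Upper bound — finding two terms. Write S_k = T[:,:,k] for the frontal slices: S₀ = [[6, 0, -2], [-2, 0, -14], [-4, 0, -12]], S₁ = [[0, 0, -4], [0, 0, -6], [0, 0, -4]], S₂ = [[-9, 0, -21], [3, 0, -15], [6, 0, -6]].
If T = a₁ ⊗ b₁ ⊗ c₁ + a₂ ⊗ b₂ ⊗ c₂ then each S_k = c₁[k]·a₁b₁ᵀ + c₂[k]·a₂b₂ᵀ. S₀ and S₁ are linearly independent, so a₁b₁ᵀ and a₂b₂ᵀ must span the same plane of matrices: they are the rank-1 matrices of the form x·S₀ + y·S₁.
The 2×2 minor of x·S₀ + y·S₁ on rows {0,1}, columns {0,2} is −88·x² − 44·xy = (-44)·(2·x + y)(x), vanishing at (x:y) = (1:-2) and (0:1).
M₁ = S₀ − 2·S₁ = [[6, 0, 6], [-2, 0, -2], [-4, 0, -4]] = 2·[3, -1, -2][1, 0, 1]ᵀ and M₂ = S₁ = [[0, 0, -4], [0, 0, -6], [0, 0, -4]] = (-2)·[2, 3, 2][0, 0, 1]ᵀ, so take a₁ = [3, -1, -2], b₁ = [1, 0, 1], a₂ = [2, 3, 2], b₂ = [0, 0, 1].
Each slice is an integer combination of E₁ = a₁b₁ᵀ and E₂ = a₂b₂ᵀ: S₀ = 2·E₁ − 4·E₂, S₁ = −2·E₂, S₂ = −3·E₁ − 6·E₂; reading off coefficients, c₁ = [2, 0, -3] and c₂ = [-4, -2, -6].
Hence T = [3, -1, -2] ⊗ [1, 0, 1] ⊗ [2, 0, -3] + [2, 3, 2] ⊗ [0, 0, 1] ⊗ [-4, -2, -6], so rank(T) ≤ 2.
These bounds meet, so rank(T) = 2.

2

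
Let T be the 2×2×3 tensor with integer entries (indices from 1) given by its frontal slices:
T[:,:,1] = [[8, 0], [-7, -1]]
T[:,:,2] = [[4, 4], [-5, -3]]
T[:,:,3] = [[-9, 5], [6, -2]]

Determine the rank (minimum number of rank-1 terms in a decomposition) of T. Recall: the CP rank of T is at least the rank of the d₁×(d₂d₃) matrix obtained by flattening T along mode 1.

2

Lower bound: the mode-2 unfolding of T (rows indexed by j, columns by (i,k) = (1,1), (1,2), (1,3), (2,1), (2,2), (2,3)) is [[8, 4, -9, -7, -5, 6], [0, 4, 5, -1, -3, -2]].
There the 2×2 minor on rows j ∈ {1, 2}, columns (i,k) ∈ {(1,1), (1,2)} is det [[8, 4], [0, 4]] = 32 ≠ 0, so this unfolding has rank ≥ 2; CP rank is at least every unfolding rank, so rank(T) ≥ 2. (Unfolding ranks only ever bound the CP rank from below — rank(T) can be strictly larger than all of them — so the matching upper bound has to come from an explicit 2-term decomposition.)
Upper bound — finding two terms. Write S_k = T[:,:,k] for the frontal slices: S₁ = [[8, 0], [-7, -1]], S₂ = [[4, 4], [-5, -3]], S₃ = [[-9, 5], [6, -2]].
If T = a₁ ⊗ b₁ ⊗ c₁ + a₂ ⊗ b₂ ⊗ c₂ then each S_k = c₁[k]·a₁b₁ᵀ + c₂[k]·a₂b₂ᵀ. S₁ and S₂ are linearly independent, so a₁b₁ᵀ and a₂b₂ᵀ must span the same plane of matrices: they are the rank-1 matrices of the form x·S₁ + y·S₂.
det(x·S₁ + y·S₂) is −8·x² + 8·y² = (-8)·(x − y)(x + y), vanishing at (x:y) = (1:1) and (1:-1).
M₁ = S₁ + S₂ = [[12, 4], [-12, -4]] = 4·[1, -1][3, 1]ᵀ and M₂ = S₁ − S₂ = [[4, -4], [-2, 2]] = 2·[2, -1][1, -1]ᵀ, so take a₁ = [1, -1], b₁ = [3, 1], a₂ = [2, -1], b₂ = [1, -1].
Each slice is an integer combination of E₁ = a₁b₁ᵀ and E₂ = a₂b₂ᵀ: S₁ = 2·E₁ + E₂, S₂ = 2·E₁ − E₂, S₃ = −E₁ − 3·E₂; reading off coefficients, c₁ = [2, 2, -1] and c₂ = [1, -1, -3].
Hence T = [1, -1] ⊗ [3, 1] ⊗ [2, 2, -1] + [2, -1] ⊗ [1, -1] ⊗ [1, -1, -3], so rank(T) ≤ 2.
These bounds meet, so rank(T) = 2.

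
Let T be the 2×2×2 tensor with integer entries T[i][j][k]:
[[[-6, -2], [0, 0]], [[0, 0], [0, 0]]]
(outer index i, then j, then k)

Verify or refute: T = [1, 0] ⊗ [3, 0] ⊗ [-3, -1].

Reconstruct entry (0,0,0) from the claimed factors: Σₗ aₗ[0]bₗ[0]cₗ[0] = (1)·(3)·(-3) = -9, but T[0,0,0] = -6. The claim is false.

No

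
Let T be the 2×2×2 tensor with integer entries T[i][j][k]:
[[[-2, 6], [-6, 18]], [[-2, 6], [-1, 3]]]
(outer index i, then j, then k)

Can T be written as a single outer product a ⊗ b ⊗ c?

The mode-1 unfolding of T (rows indexed by i, columns by (j,k) = (0,0), (0,1), (1,0), (1,1)) is [[-2, 6, -6, 18], [-2, 6, -1, 3]].
There the 2×2 minor on rows i ∈ {0, 1}, columns (j,k) ∈ {(0,0), (1,0)} is det [[-2, -6], [-2, -1]] = -10 ≠ 0, so this unfolding has rank ≥ 2; CP rank is at least every unfolding rank, so rank(T) ≥ 2.
In particular rank(T) ≥ 2 > 1, so T is not rank-1.

No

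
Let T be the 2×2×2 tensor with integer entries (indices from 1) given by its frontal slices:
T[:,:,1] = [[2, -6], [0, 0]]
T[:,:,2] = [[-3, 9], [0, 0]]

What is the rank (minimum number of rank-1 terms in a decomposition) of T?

Lower bound: T ≠ 0 (e.g. T[1,1,1] = 2), so rank(T) ≥ 1.
Upper bound: if T = a ⊗ b ⊗ c then every fibre of T is a multiple of the corresponding factor, so read the factors off the fibres through the nonzero entry T[1,1,1] = 2.
The mode-1 fibre T[:,1,1] = [2, 0] gives a = (1, 0) (primitive direction); the mode-2 fibre T[1,:,1] = [2, -6] gives b = (1, -3); then c[k] = T[1,1,k] / (a[1]·b[1]) = [2, -3] / 1 = (2, -3).
Expanding (1, 0) ⊗ (1, -3) ⊗ (2, -3) reproduces all 8 entries of T, so T = (1, 0) ⊗ (1, -3) ⊗ (2, -3) and rank(T) ≤ 1.
These bounds meet, so rank(T) = 1.

1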